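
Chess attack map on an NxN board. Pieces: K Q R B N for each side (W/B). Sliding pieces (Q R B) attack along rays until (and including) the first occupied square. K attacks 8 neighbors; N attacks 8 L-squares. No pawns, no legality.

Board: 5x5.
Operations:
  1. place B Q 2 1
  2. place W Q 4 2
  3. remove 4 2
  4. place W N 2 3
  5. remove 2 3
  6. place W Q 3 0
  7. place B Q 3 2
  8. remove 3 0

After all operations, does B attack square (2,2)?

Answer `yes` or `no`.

Answer: yes

Derivation:
Op 1: place BQ@(2,1)
Op 2: place WQ@(4,2)
Op 3: remove (4,2)
Op 4: place WN@(2,3)
Op 5: remove (2,3)
Op 6: place WQ@(3,0)
Op 7: place BQ@(3,2)
Op 8: remove (3,0)
Per-piece attacks for B:
  BQ@(2,1): attacks (2,2) (2,3) (2,4) (2,0) (3,1) (4,1) (1,1) (0,1) (3,2) (3,0) (1,2) (0,3) (1,0) [ray(1,1) blocked at (3,2)]
  BQ@(3,2): attacks (3,3) (3,4) (3,1) (3,0) (4,2) (2,2) (1,2) (0,2) (4,3) (4,1) (2,3) (1,4) (2,1) [ray(-1,-1) blocked at (2,1)]
B attacks (2,2): yes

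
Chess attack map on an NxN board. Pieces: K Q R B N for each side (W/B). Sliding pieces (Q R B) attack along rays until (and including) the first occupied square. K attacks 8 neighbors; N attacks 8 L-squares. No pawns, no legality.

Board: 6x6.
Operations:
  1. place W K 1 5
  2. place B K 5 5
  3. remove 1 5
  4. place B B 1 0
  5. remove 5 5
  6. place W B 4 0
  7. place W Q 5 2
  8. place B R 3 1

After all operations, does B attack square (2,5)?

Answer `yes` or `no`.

Answer: no

Derivation:
Op 1: place WK@(1,5)
Op 2: place BK@(5,5)
Op 3: remove (1,5)
Op 4: place BB@(1,0)
Op 5: remove (5,5)
Op 6: place WB@(4,0)
Op 7: place WQ@(5,2)
Op 8: place BR@(3,1)
Per-piece attacks for B:
  BB@(1,0): attacks (2,1) (3,2) (4,3) (5,4) (0,1)
  BR@(3,1): attacks (3,2) (3,3) (3,4) (3,5) (3,0) (4,1) (5,1) (2,1) (1,1) (0,1)
B attacks (2,5): no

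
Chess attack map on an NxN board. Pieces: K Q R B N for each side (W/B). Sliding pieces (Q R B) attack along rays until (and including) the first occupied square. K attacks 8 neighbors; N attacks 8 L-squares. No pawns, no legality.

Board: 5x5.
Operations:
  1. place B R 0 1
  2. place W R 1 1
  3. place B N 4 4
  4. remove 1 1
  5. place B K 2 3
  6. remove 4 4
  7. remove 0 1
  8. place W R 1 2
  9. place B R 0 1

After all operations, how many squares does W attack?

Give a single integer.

Op 1: place BR@(0,1)
Op 2: place WR@(1,1)
Op 3: place BN@(4,4)
Op 4: remove (1,1)
Op 5: place BK@(2,3)
Op 6: remove (4,4)
Op 7: remove (0,1)
Op 8: place WR@(1,2)
Op 9: place BR@(0,1)
Per-piece attacks for W:
  WR@(1,2): attacks (1,3) (1,4) (1,1) (1,0) (2,2) (3,2) (4,2) (0,2)
Union (8 distinct): (0,2) (1,0) (1,1) (1,3) (1,4) (2,2) (3,2) (4,2)

Answer: 8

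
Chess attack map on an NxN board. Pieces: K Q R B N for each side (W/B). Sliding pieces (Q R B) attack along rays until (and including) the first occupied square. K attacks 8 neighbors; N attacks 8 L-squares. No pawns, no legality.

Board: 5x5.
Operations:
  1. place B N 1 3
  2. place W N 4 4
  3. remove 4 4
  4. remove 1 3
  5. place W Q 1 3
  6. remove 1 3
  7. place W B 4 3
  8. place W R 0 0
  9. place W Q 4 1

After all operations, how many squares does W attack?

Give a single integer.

Answer: 17

Derivation:
Op 1: place BN@(1,3)
Op 2: place WN@(4,4)
Op 3: remove (4,4)
Op 4: remove (1,3)
Op 5: place WQ@(1,3)
Op 6: remove (1,3)
Op 7: place WB@(4,3)
Op 8: place WR@(0,0)
Op 9: place WQ@(4,1)
Per-piece attacks for W:
  WR@(0,0): attacks (0,1) (0,2) (0,3) (0,4) (1,0) (2,0) (3,0) (4,0)
  WQ@(4,1): attacks (4,2) (4,3) (4,0) (3,1) (2,1) (1,1) (0,1) (3,2) (2,3) (1,4) (3,0) [ray(0,1) blocked at (4,3)]
  WB@(4,3): attacks (3,4) (3,2) (2,1) (1,0)
Union (17 distinct): (0,1) (0,2) (0,3) (0,4) (1,0) (1,1) (1,4) (2,0) (2,1) (2,3) (3,0) (3,1) (3,2) (3,4) (4,0) (4,2) (4,3)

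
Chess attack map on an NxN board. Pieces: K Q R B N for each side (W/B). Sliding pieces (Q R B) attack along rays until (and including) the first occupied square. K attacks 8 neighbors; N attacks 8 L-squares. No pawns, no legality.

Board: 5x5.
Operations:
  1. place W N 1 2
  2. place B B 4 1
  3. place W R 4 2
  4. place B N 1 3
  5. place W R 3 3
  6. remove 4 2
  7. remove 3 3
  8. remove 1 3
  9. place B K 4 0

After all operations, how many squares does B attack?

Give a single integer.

Answer: 6

Derivation:
Op 1: place WN@(1,2)
Op 2: place BB@(4,1)
Op 3: place WR@(4,2)
Op 4: place BN@(1,3)
Op 5: place WR@(3,3)
Op 6: remove (4,2)
Op 7: remove (3,3)
Op 8: remove (1,3)
Op 9: place BK@(4,0)
Per-piece attacks for B:
  BK@(4,0): attacks (4,1) (3,0) (3,1)
  BB@(4,1): attacks (3,2) (2,3) (1,4) (3,0)
Union (6 distinct): (1,4) (2,3) (3,0) (3,1) (3,2) (4,1)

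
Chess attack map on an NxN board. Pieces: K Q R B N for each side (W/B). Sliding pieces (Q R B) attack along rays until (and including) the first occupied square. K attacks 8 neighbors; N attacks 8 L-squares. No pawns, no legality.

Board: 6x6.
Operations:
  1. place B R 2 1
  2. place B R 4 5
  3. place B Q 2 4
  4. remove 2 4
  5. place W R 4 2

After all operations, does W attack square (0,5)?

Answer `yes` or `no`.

Answer: no

Derivation:
Op 1: place BR@(2,1)
Op 2: place BR@(4,5)
Op 3: place BQ@(2,4)
Op 4: remove (2,4)
Op 5: place WR@(4,2)
Per-piece attacks for W:
  WR@(4,2): attacks (4,3) (4,4) (4,5) (4,1) (4,0) (5,2) (3,2) (2,2) (1,2) (0,2) [ray(0,1) blocked at (4,5)]
W attacks (0,5): no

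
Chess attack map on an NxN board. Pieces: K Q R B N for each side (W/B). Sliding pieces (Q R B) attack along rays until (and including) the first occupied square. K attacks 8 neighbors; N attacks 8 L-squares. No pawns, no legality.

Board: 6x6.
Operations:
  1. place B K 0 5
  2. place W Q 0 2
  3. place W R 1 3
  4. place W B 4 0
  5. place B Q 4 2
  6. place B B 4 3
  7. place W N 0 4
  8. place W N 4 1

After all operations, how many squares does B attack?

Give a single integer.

Op 1: place BK@(0,5)
Op 2: place WQ@(0,2)
Op 3: place WR@(1,3)
Op 4: place WB@(4,0)
Op 5: place BQ@(4,2)
Op 6: place BB@(4,3)
Op 7: place WN@(0,4)
Op 8: place WN@(4,1)
Per-piece attacks for B:
  BK@(0,5): attacks (0,4) (1,5) (1,4)
  BQ@(4,2): attacks (4,3) (4,1) (5,2) (3,2) (2,2) (1,2) (0,2) (5,3) (5,1) (3,3) (2,4) (1,5) (3,1) (2,0) [ray(0,1) blocked at (4,3); ray(0,-1) blocked at (4,1); ray(-1,0) blocked at (0,2)]
  BB@(4,3): attacks (5,4) (5,2) (3,4) (2,5) (3,2) (2,1) (1,0)
Union (21 distinct): (0,2) (0,4) (1,0) (1,2) (1,4) (1,5) (2,0) (2,1) (2,2) (2,4) (2,5) (3,1) (3,2) (3,3) (3,4) (4,1) (4,3) (5,1) (5,2) (5,3) (5,4)

Answer: 21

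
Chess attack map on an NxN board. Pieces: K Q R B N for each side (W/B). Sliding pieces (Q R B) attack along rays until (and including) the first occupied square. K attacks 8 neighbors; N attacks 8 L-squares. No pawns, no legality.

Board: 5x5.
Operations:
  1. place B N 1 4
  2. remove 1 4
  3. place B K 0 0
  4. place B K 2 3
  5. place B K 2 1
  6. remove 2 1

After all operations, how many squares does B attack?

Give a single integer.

Op 1: place BN@(1,4)
Op 2: remove (1,4)
Op 3: place BK@(0,0)
Op 4: place BK@(2,3)
Op 5: place BK@(2,1)
Op 6: remove (2,1)
Per-piece attacks for B:
  BK@(0,0): attacks (0,1) (1,0) (1,1)
  BK@(2,3): attacks (2,4) (2,2) (3,3) (1,3) (3,4) (3,2) (1,4) (1,2)
Union (11 distinct): (0,1) (1,0) (1,1) (1,2) (1,3) (1,4) (2,2) (2,4) (3,2) (3,3) (3,4)

Answer: 11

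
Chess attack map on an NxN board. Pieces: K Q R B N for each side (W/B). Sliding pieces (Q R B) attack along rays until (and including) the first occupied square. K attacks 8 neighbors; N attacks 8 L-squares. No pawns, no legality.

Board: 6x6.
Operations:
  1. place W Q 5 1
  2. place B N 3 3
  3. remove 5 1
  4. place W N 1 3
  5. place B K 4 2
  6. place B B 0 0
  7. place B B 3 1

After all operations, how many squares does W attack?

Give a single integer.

Op 1: place WQ@(5,1)
Op 2: place BN@(3,3)
Op 3: remove (5,1)
Op 4: place WN@(1,3)
Op 5: place BK@(4,2)
Op 6: place BB@(0,0)
Op 7: place BB@(3,1)
Per-piece attacks for W:
  WN@(1,3): attacks (2,5) (3,4) (0,5) (2,1) (3,2) (0,1)
Union (6 distinct): (0,1) (0,5) (2,1) (2,5) (3,2) (3,4)

Answer: 6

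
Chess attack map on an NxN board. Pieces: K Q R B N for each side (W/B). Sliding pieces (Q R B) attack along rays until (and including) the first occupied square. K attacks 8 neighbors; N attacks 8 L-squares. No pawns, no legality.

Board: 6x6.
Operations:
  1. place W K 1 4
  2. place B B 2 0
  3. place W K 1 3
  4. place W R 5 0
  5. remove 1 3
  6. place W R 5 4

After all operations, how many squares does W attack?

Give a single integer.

Op 1: place WK@(1,4)
Op 2: place BB@(2,0)
Op 3: place WK@(1,3)
Op 4: place WR@(5,0)
Op 5: remove (1,3)
Op 6: place WR@(5,4)
Per-piece attacks for W:
  WK@(1,4): attacks (1,5) (1,3) (2,4) (0,4) (2,5) (2,3) (0,5) (0,3)
  WR@(5,0): attacks (5,1) (5,2) (5,3) (5,4) (4,0) (3,0) (2,0) [ray(0,1) blocked at (5,4); ray(-1,0) blocked at (2,0)]
  WR@(5,4): attacks (5,5) (5,3) (5,2) (5,1) (5,0) (4,4) (3,4) (2,4) (1,4) [ray(0,-1) blocked at (5,0); ray(-1,0) blocked at (1,4)]
Union (20 distinct): (0,3) (0,4) (0,5) (1,3) (1,4) (1,5) (2,0) (2,3) (2,4) (2,5) (3,0) (3,4) (4,0) (4,4) (5,0) (5,1) (5,2) (5,3) (5,4) (5,5)

Answer: 20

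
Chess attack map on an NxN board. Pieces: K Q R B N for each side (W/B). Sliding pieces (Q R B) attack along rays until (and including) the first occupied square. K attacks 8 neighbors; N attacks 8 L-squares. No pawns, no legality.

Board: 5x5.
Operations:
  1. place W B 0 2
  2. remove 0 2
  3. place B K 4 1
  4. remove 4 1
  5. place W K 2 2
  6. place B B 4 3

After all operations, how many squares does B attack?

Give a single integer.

Op 1: place WB@(0,2)
Op 2: remove (0,2)
Op 3: place BK@(4,1)
Op 4: remove (4,1)
Op 5: place WK@(2,2)
Op 6: place BB@(4,3)
Per-piece attacks for B:
  BB@(4,3): attacks (3,4) (3,2) (2,1) (1,0)
Union (4 distinct): (1,0) (2,1) (3,2) (3,4)

Answer: 4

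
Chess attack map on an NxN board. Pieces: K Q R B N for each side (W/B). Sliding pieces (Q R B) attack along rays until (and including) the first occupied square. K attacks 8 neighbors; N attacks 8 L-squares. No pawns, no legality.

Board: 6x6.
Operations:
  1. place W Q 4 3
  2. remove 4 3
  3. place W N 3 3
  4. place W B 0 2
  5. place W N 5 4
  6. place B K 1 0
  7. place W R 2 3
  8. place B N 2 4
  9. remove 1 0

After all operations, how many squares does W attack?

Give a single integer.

Answer: 17

Derivation:
Op 1: place WQ@(4,3)
Op 2: remove (4,3)
Op 3: place WN@(3,3)
Op 4: place WB@(0,2)
Op 5: place WN@(5,4)
Op 6: place BK@(1,0)
Op 7: place WR@(2,3)
Op 8: place BN@(2,4)
Op 9: remove (1,0)
Per-piece attacks for W:
  WB@(0,2): attacks (1,3) (2,4) (1,1) (2,0) [ray(1,1) blocked at (2,4)]
  WR@(2,3): attacks (2,4) (2,2) (2,1) (2,0) (3,3) (1,3) (0,3) [ray(0,1) blocked at (2,4); ray(1,0) blocked at (3,3)]
  WN@(3,3): attacks (4,5) (5,4) (2,5) (1,4) (4,1) (5,2) (2,1) (1,2)
  WN@(5,4): attacks (3,5) (4,2) (3,3)
Union (17 distinct): (0,3) (1,1) (1,2) (1,3) (1,4) (2,0) (2,1) (2,2) (2,4) (2,5) (3,3) (3,5) (4,1) (4,2) (4,5) (5,2) (5,4)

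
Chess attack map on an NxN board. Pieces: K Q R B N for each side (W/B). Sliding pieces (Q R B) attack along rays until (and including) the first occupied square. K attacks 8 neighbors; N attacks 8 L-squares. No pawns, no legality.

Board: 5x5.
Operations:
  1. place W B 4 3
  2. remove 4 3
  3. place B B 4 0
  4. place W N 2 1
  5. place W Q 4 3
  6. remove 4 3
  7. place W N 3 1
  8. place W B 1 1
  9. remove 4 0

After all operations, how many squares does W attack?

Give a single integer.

Op 1: place WB@(4,3)
Op 2: remove (4,3)
Op 3: place BB@(4,0)
Op 4: place WN@(2,1)
Op 5: place WQ@(4,3)
Op 6: remove (4,3)
Op 7: place WN@(3,1)
Op 8: place WB@(1,1)
Op 9: remove (4,0)
Per-piece attacks for W:
  WB@(1,1): attacks (2,2) (3,3) (4,4) (2,0) (0,2) (0,0)
  WN@(2,1): attacks (3,3) (4,2) (1,3) (0,2) (4,0) (0,0)
  WN@(3,1): attacks (4,3) (2,3) (1,2) (1,0)
Union (13 distinct): (0,0) (0,2) (1,0) (1,2) (1,3) (2,0) (2,2) (2,3) (3,3) (4,0) (4,2) (4,3) (4,4)

Answer: 13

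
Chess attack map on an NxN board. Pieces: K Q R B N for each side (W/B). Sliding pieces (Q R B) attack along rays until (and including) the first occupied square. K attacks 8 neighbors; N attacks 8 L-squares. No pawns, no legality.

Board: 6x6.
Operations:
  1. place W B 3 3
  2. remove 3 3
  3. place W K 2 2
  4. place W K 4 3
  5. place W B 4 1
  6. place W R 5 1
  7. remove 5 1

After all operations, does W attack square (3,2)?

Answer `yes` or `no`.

Op 1: place WB@(3,3)
Op 2: remove (3,3)
Op 3: place WK@(2,2)
Op 4: place WK@(4,3)
Op 5: place WB@(4,1)
Op 6: place WR@(5,1)
Op 7: remove (5,1)
Per-piece attacks for W:
  WK@(2,2): attacks (2,3) (2,1) (3,2) (1,2) (3,3) (3,1) (1,3) (1,1)
  WB@(4,1): attacks (5,2) (5,0) (3,2) (2,3) (1,4) (0,5) (3,0)
  WK@(4,3): attacks (4,4) (4,2) (5,3) (3,3) (5,4) (5,2) (3,4) (3,2)
W attacks (3,2): yes

Answer: yes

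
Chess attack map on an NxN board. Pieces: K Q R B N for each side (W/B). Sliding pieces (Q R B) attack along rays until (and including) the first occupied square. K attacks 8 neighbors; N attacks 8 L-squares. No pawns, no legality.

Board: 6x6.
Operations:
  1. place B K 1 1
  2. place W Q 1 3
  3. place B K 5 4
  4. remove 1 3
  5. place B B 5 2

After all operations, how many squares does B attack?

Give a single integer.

Answer: 17

Derivation:
Op 1: place BK@(1,1)
Op 2: place WQ@(1,3)
Op 3: place BK@(5,4)
Op 4: remove (1,3)
Op 5: place BB@(5,2)
Per-piece attacks for B:
  BK@(1,1): attacks (1,2) (1,0) (2,1) (0,1) (2,2) (2,0) (0,2) (0,0)
  BB@(5,2): attacks (4,3) (3,4) (2,5) (4,1) (3,0)
  BK@(5,4): attacks (5,5) (5,3) (4,4) (4,5) (4,3)
Union (17 distinct): (0,0) (0,1) (0,2) (1,0) (1,2) (2,0) (2,1) (2,2) (2,5) (3,0) (3,4) (4,1) (4,3) (4,4) (4,5) (5,3) (5,5)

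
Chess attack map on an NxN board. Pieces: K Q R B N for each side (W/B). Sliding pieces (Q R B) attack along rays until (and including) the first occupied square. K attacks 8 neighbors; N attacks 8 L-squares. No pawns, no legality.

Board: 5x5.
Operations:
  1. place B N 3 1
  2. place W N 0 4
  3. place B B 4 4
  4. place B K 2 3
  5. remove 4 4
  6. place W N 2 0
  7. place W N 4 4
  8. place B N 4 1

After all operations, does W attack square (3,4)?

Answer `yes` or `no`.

Op 1: place BN@(3,1)
Op 2: place WN@(0,4)
Op 3: place BB@(4,4)
Op 4: place BK@(2,3)
Op 5: remove (4,4)
Op 6: place WN@(2,0)
Op 7: place WN@(4,4)
Op 8: place BN@(4,1)
Per-piece attacks for W:
  WN@(0,4): attacks (1,2) (2,3)
  WN@(2,0): attacks (3,2) (4,1) (1,2) (0,1)
  WN@(4,4): attacks (3,2) (2,3)
W attacks (3,4): no

Answer: no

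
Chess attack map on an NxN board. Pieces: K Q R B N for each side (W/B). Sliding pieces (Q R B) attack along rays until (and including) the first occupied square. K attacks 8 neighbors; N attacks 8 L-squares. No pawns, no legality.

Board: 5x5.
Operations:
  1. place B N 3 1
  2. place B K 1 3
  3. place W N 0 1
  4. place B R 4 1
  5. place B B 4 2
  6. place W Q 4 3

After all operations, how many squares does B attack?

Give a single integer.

Op 1: place BN@(3,1)
Op 2: place BK@(1,3)
Op 3: place WN@(0,1)
Op 4: place BR@(4,1)
Op 5: place BB@(4,2)
Op 6: place WQ@(4,3)
Per-piece attacks for B:
  BK@(1,3): attacks (1,4) (1,2) (2,3) (0,3) (2,4) (2,2) (0,4) (0,2)
  BN@(3,1): attacks (4,3) (2,3) (1,2) (1,0)
  BR@(4,1): attacks (4,2) (4,0) (3,1) [ray(0,1) blocked at (4,2); ray(-1,0) blocked at (3,1)]
  BB@(4,2): attacks (3,3) (2,4) (3,1) [ray(-1,-1) blocked at (3,1)]
Union (14 distinct): (0,2) (0,3) (0,4) (1,0) (1,2) (1,4) (2,2) (2,3) (2,4) (3,1) (3,3) (4,0) (4,2) (4,3)

Answer: 14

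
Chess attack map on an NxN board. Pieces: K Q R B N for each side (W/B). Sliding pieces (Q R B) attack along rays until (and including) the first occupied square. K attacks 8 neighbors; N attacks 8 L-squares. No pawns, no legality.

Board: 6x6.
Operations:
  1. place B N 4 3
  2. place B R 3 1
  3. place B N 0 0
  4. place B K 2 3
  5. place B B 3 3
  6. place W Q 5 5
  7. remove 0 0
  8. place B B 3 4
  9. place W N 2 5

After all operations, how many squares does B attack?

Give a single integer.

Op 1: place BN@(4,3)
Op 2: place BR@(3,1)
Op 3: place BN@(0,0)
Op 4: place BK@(2,3)
Op 5: place BB@(3,3)
Op 6: place WQ@(5,5)
Op 7: remove (0,0)
Op 8: place BB@(3,4)
Op 9: place WN@(2,5)
Per-piece attacks for B:
  BK@(2,3): attacks (2,4) (2,2) (3,3) (1,3) (3,4) (3,2) (1,4) (1,2)
  BR@(3,1): attacks (3,2) (3,3) (3,0) (4,1) (5,1) (2,1) (1,1) (0,1) [ray(0,1) blocked at (3,3)]
  BB@(3,3): attacks (4,4) (5,5) (4,2) (5,1) (2,4) (1,5) (2,2) (1,1) (0,0) [ray(1,1) blocked at (5,5)]
  BB@(3,4): attacks (4,5) (4,3) (2,5) (2,3) [ray(1,-1) blocked at (4,3); ray(-1,1) blocked at (2,5); ray(-1,-1) blocked at (2,3)]
  BN@(4,3): attacks (5,5) (3,5) (2,4) (5,1) (3,1) (2,2)
Union (25 distinct): (0,0) (0,1) (1,1) (1,2) (1,3) (1,4) (1,5) (2,1) (2,2) (2,3) (2,4) (2,5) (3,0) (3,1) (3,2) (3,3) (3,4) (3,5) (4,1) (4,2) (4,3) (4,4) (4,5) (5,1) (5,5)

Answer: 25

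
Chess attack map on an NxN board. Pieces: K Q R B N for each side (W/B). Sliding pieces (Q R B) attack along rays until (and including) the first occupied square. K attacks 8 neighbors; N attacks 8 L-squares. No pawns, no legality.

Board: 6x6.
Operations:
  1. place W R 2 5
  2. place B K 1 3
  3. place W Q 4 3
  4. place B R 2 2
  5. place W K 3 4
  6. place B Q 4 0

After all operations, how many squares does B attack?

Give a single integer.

Answer: 22

Derivation:
Op 1: place WR@(2,5)
Op 2: place BK@(1,3)
Op 3: place WQ@(4,3)
Op 4: place BR@(2,2)
Op 5: place WK@(3,4)
Op 6: place BQ@(4,0)
Per-piece attacks for B:
  BK@(1,3): attacks (1,4) (1,2) (2,3) (0,3) (2,4) (2,2) (0,4) (0,2)
  BR@(2,2): attacks (2,3) (2,4) (2,5) (2,1) (2,0) (3,2) (4,2) (5,2) (1,2) (0,2) [ray(0,1) blocked at (2,5)]
  BQ@(4,0): attacks (4,1) (4,2) (4,3) (5,0) (3,0) (2,0) (1,0) (0,0) (5,1) (3,1) (2,2) [ray(0,1) blocked at (4,3); ray(-1,1) blocked at (2,2)]
Union (22 distinct): (0,0) (0,2) (0,3) (0,4) (1,0) (1,2) (1,4) (2,0) (2,1) (2,2) (2,3) (2,4) (2,5) (3,0) (3,1) (3,2) (4,1) (4,2) (4,3) (5,0) (5,1) (5,2)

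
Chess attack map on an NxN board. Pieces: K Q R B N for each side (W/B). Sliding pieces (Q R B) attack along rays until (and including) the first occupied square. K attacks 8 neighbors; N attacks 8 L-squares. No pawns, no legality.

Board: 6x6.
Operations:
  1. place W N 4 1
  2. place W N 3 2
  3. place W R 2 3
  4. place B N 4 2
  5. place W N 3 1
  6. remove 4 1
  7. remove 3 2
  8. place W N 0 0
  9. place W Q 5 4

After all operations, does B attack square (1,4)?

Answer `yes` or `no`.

Answer: no

Derivation:
Op 1: place WN@(4,1)
Op 2: place WN@(3,2)
Op 3: place WR@(2,3)
Op 4: place BN@(4,2)
Op 5: place WN@(3,1)
Op 6: remove (4,1)
Op 7: remove (3,2)
Op 8: place WN@(0,0)
Op 9: place WQ@(5,4)
Per-piece attacks for B:
  BN@(4,2): attacks (5,4) (3,4) (2,3) (5,0) (3,0) (2,1)
B attacks (1,4): no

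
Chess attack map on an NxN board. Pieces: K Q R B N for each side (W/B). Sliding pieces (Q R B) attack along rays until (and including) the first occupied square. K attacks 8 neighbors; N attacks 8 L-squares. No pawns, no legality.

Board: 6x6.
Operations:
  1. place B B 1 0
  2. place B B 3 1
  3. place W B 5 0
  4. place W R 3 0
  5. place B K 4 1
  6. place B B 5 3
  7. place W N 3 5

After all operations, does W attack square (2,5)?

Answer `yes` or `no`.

Answer: no

Derivation:
Op 1: place BB@(1,0)
Op 2: place BB@(3,1)
Op 3: place WB@(5,0)
Op 4: place WR@(3,0)
Op 5: place BK@(4,1)
Op 6: place BB@(5,3)
Op 7: place WN@(3,5)
Per-piece attacks for W:
  WR@(3,0): attacks (3,1) (4,0) (5,0) (2,0) (1,0) [ray(0,1) blocked at (3,1); ray(1,0) blocked at (5,0); ray(-1,0) blocked at (1,0)]
  WN@(3,5): attacks (4,3) (5,4) (2,3) (1,4)
  WB@(5,0): attacks (4,1) [ray(-1,1) blocked at (4,1)]
W attacks (2,5): no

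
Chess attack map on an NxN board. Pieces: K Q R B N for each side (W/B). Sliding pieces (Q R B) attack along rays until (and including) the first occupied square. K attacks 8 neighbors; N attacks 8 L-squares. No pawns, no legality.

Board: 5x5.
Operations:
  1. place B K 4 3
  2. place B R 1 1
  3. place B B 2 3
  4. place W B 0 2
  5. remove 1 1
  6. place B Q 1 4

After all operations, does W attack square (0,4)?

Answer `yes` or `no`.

Op 1: place BK@(4,3)
Op 2: place BR@(1,1)
Op 3: place BB@(2,3)
Op 4: place WB@(0,2)
Op 5: remove (1,1)
Op 6: place BQ@(1,4)
Per-piece attacks for W:
  WB@(0,2): attacks (1,3) (2,4) (1,1) (2,0)
W attacks (0,4): no

Answer: no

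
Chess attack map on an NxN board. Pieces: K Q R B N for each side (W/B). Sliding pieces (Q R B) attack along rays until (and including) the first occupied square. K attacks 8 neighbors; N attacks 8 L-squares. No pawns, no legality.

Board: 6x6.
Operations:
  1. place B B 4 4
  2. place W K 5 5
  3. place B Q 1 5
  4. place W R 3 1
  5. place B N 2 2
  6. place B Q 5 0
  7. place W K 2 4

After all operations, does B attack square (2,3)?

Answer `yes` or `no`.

Op 1: place BB@(4,4)
Op 2: place WK@(5,5)
Op 3: place BQ@(1,5)
Op 4: place WR@(3,1)
Op 5: place BN@(2,2)
Op 6: place BQ@(5,0)
Op 7: place WK@(2,4)
Per-piece attacks for B:
  BQ@(1,5): attacks (1,4) (1,3) (1,2) (1,1) (1,0) (2,5) (3,5) (4,5) (5,5) (0,5) (2,4) (0,4) [ray(1,0) blocked at (5,5); ray(1,-1) blocked at (2,4)]
  BN@(2,2): attacks (3,4) (4,3) (1,4) (0,3) (3,0) (4,1) (1,0) (0,1)
  BB@(4,4): attacks (5,5) (5,3) (3,5) (3,3) (2,2) [ray(1,1) blocked at (5,5); ray(-1,-1) blocked at (2,2)]
  BQ@(5,0): attacks (5,1) (5,2) (5,3) (5,4) (5,5) (4,0) (3,0) (2,0) (1,0) (0,0) (4,1) (3,2) (2,3) (1,4) (0,5) [ray(0,1) blocked at (5,5)]
B attacks (2,3): yes

Answer: yes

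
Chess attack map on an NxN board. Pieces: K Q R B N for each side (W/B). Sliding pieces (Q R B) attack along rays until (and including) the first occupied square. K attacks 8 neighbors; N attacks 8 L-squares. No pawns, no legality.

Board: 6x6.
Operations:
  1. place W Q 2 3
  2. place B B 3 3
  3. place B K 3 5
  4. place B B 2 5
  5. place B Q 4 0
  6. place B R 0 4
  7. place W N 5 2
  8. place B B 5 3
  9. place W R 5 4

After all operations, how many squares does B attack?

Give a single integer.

Op 1: place WQ@(2,3)
Op 2: place BB@(3,3)
Op 3: place BK@(3,5)
Op 4: place BB@(2,5)
Op 5: place BQ@(4,0)
Op 6: place BR@(0,4)
Op 7: place WN@(5,2)
Op 8: place BB@(5,3)
Op 9: place WR@(5,4)
Per-piece attacks for B:
  BR@(0,4): attacks (0,5) (0,3) (0,2) (0,1) (0,0) (1,4) (2,4) (3,4) (4,4) (5,4) [ray(1,0) blocked at (5,4)]
  BB@(2,5): attacks (3,4) (4,3) (5,2) (1,4) (0,3) [ray(1,-1) blocked at (5,2)]
  BB@(3,3): attacks (4,4) (5,5) (4,2) (5,1) (2,4) (1,5) (2,2) (1,1) (0,0)
  BK@(3,5): attacks (3,4) (4,5) (2,5) (4,4) (2,4)
  BQ@(4,0): attacks (4,1) (4,2) (4,3) (4,4) (4,5) (5,0) (3,0) (2,0) (1,0) (0,0) (5,1) (3,1) (2,2) (1,3) (0,4) [ray(-1,1) blocked at (0,4)]
  BB@(5,3): attacks (4,4) (3,5) (4,2) (3,1) (2,0) [ray(-1,1) blocked at (3,5)]
Union (29 distinct): (0,0) (0,1) (0,2) (0,3) (0,4) (0,5) (1,0) (1,1) (1,3) (1,4) (1,5) (2,0) (2,2) (2,4) (2,5) (3,0) (3,1) (3,4) (3,5) (4,1) (4,2) (4,3) (4,4) (4,5) (5,0) (5,1) (5,2) (5,4) (5,5)

Answer: 29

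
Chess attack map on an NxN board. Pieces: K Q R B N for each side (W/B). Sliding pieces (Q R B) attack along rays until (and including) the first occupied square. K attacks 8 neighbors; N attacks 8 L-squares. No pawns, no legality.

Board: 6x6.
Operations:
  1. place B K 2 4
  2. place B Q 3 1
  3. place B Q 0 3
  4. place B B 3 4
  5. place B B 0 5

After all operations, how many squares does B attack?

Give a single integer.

Op 1: place BK@(2,4)
Op 2: place BQ@(3,1)
Op 3: place BQ@(0,3)
Op 4: place BB@(3,4)
Op 5: place BB@(0,5)
Per-piece attacks for B:
  BQ@(0,3): attacks (0,4) (0,5) (0,2) (0,1) (0,0) (1,3) (2,3) (3,3) (4,3) (5,3) (1,4) (2,5) (1,2) (2,1) (3,0) [ray(0,1) blocked at (0,5)]
  BB@(0,5): attacks (1,4) (2,3) (3,2) (4,1) (5,0)
  BK@(2,4): attacks (2,5) (2,3) (3,4) (1,4) (3,5) (3,3) (1,5) (1,3)
  BQ@(3,1): attacks (3,2) (3,3) (3,4) (3,0) (4,1) (5,1) (2,1) (1,1) (0,1) (4,2) (5,3) (4,0) (2,2) (1,3) (0,4) (2,0) [ray(0,1) blocked at (3,4)]
  BB@(3,4): attacks (4,5) (4,3) (5,2) (2,5) (2,3) (1,2) (0,1)
Union (29 distinct): (0,0) (0,1) (0,2) (0,4) (0,5) (1,1) (1,2) (1,3) (1,4) (1,5) (2,0) (2,1) (2,2) (2,3) (2,5) (3,0) (3,2) (3,3) (3,4) (3,5) (4,0) (4,1) (4,2) (4,3) (4,5) (5,0) (5,1) (5,2) (5,3)

Answer: 29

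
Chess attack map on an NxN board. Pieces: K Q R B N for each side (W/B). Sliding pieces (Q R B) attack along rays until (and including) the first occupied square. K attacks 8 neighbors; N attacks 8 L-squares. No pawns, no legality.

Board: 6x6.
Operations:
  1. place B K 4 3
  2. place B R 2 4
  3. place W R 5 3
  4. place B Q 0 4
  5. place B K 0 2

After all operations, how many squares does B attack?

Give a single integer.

Op 1: place BK@(4,3)
Op 2: place BR@(2,4)
Op 3: place WR@(5,3)
Op 4: place BQ@(0,4)
Op 5: place BK@(0,2)
Per-piece attacks for B:
  BK@(0,2): attacks (0,3) (0,1) (1,2) (1,3) (1,1)
  BQ@(0,4): attacks (0,5) (0,3) (0,2) (1,4) (2,4) (1,5) (1,3) (2,2) (3,1) (4,0) [ray(0,-1) blocked at (0,2); ray(1,0) blocked at (2,4)]
  BR@(2,4): attacks (2,5) (2,3) (2,2) (2,1) (2,0) (3,4) (4,4) (5,4) (1,4) (0,4) [ray(-1,0) blocked at (0,4)]
  BK@(4,3): attacks (4,4) (4,2) (5,3) (3,3) (5,4) (5,2) (3,4) (3,2)
Union (26 distinct): (0,1) (0,2) (0,3) (0,4) (0,5) (1,1) (1,2) (1,3) (1,4) (1,5) (2,0) (2,1) (2,2) (2,3) (2,4) (2,5) (3,1) (3,2) (3,3) (3,4) (4,0) (4,2) (4,4) (5,2) (5,3) (5,4)

Answer: 26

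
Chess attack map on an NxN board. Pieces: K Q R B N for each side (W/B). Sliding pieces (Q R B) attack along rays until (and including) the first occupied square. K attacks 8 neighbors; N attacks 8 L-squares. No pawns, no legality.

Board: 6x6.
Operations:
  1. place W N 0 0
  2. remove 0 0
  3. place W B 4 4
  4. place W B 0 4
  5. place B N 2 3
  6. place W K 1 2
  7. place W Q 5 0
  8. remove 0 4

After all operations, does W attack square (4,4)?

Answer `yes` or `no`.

Op 1: place WN@(0,0)
Op 2: remove (0,0)
Op 3: place WB@(4,4)
Op 4: place WB@(0,4)
Op 5: place BN@(2,3)
Op 6: place WK@(1,2)
Op 7: place WQ@(5,0)
Op 8: remove (0,4)
Per-piece attacks for W:
  WK@(1,2): attacks (1,3) (1,1) (2,2) (0,2) (2,3) (2,1) (0,3) (0,1)
  WB@(4,4): attacks (5,5) (5,3) (3,5) (3,3) (2,2) (1,1) (0,0)
  WQ@(5,0): attacks (5,1) (5,2) (5,3) (5,4) (5,5) (4,0) (3,0) (2,0) (1,0) (0,0) (4,1) (3,2) (2,3) [ray(-1,1) blocked at (2,3)]
W attacks (4,4): no

Answer: no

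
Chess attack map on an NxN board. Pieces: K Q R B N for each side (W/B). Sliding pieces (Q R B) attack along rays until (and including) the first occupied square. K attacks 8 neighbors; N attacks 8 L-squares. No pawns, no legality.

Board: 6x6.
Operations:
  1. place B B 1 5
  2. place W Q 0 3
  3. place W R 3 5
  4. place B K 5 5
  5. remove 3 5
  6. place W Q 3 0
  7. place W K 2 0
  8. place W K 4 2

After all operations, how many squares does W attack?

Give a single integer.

Answer: 28

Derivation:
Op 1: place BB@(1,5)
Op 2: place WQ@(0,3)
Op 3: place WR@(3,5)
Op 4: place BK@(5,5)
Op 5: remove (3,5)
Op 6: place WQ@(3,0)
Op 7: place WK@(2,0)
Op 8: place WK@(4,2)
Per-piece attacks for W:
  WQ@(0,3): attacks (0,4) (0,5) (0,2) (0,1) (0,0) (1,3) (2,3) (3,3) (4,3) (5,3) (1,4) (2,5) (1,2) (2,1) (3,0) [ray(1,-1) blocked at (3,0)]
  WK@(2,0): attacks (2,1) (3,0) (1,0) (3,1) (1,1)
  WQ@(3,0): attacks (3,1) (3,2) (3,3) (3,4) (3,5) (4,0) (5,0) (2,0) (4,1) (5,2) (2,1) (1,2) (0,3) [ray(-1,0) blocked at (2,0); ray(-1,1) blocked at (0,3)]
  WK@(4,2): attacks (4,3) (4,1) (5,2) (3,2) (5,3) (5,1) (3,3) (3,1)
Union (28 distinct): (0,0) (0,1) (0,2) (0,3) (0,4) (0,5) (1,0) (1,1) (1,2) (1,3) (1,4) (2,0) (2,1) (2,3) (2,5) (3,0) (3,1) (3,2) (3,3) (3,4) (3,5) (4,0) (4,1) (4,3) (5,0) (5,1) (5,2) (5,3)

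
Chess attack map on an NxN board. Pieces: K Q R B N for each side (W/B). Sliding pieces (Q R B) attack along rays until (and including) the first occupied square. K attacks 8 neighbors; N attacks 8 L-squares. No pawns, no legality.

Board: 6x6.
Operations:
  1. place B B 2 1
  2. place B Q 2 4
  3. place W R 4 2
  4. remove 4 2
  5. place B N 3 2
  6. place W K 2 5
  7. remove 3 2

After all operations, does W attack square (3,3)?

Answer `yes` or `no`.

Op 1: place BB@(2,1)
Op 2: place BQ@(2,4)
Op 3: place WR@(4,2)
Op 4: remove (4,2)
Op 5: place BN@(3,2)
Op 6: place WK@(2,5)
Op 7: remove (3,2)
Per-piece attacks for W:
  WK@(2,5): attacks (2,4) (3,5) (1,5) (3,4) (1,4)
W attacks (3,3): no

Answer: no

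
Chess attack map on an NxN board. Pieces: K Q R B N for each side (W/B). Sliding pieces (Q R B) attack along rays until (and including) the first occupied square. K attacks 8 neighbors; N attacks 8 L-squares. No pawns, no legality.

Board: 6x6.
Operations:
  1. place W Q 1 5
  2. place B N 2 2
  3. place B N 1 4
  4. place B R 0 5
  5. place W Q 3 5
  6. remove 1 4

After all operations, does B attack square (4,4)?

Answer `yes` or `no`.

Answer: no

Derivation:
Op 1: place WQ@(1,5)
Op 2: place BN@(2,2)
Op 3: place BN@(1,4)
Op 4: place BR@(0,5)
Op 5: place WQ@(3,5)
Op 6: remove (1,4)
Per-piece attacks for B:
  BR@(0,5): attacks (0,4) (0,3) (0,2) (0,1) (0,0) (1,5) [ray(1,0) blocked at (1,5)]
  BN@(2,2): attacks (3,4) (4,3) (1,4) (0,3) (3,0) (4,1) (1,0) (0,1)
B attacks (4,4): no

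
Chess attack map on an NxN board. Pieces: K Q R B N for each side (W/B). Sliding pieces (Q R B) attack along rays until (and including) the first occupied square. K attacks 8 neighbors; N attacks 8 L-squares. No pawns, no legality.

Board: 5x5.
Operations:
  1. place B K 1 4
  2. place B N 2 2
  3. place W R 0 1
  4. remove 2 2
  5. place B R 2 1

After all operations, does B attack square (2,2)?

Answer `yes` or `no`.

Answer: yes

Derivation:
Op 1: place BK@(1,4)
Op 2: place BN@(2,2)
Op 3: place WR@(0,1)
Op 4: remove (2,2)
Op 5: place BR@(2,1)
Per-piece attacks for B:
  BK@(1,4): attacks (1,3) (2,4) (0,4) (2,3) (0,3)
  BR@(2,1): attacks (2,2) (2,3) (2,4) (2,0) (3,1) (4,1) (1,1) (0,1) [ray(-1,0) blocked at (0,1)]
B attacks (2,2): yes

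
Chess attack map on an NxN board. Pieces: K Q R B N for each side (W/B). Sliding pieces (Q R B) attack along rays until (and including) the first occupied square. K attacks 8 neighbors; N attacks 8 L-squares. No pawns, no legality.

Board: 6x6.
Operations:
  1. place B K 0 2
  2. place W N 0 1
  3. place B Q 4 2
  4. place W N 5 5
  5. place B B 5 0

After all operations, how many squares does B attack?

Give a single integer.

Op 1: place BK@(0,2)
Op 2: place WN@(0,1)
Op 3: place BQ@(4,2)
Op 4: place WN@(5,5)
Op 5: place BB@(5,0)
Per-piece attacks for B:
  BK@(0,2): attacks (0,3) (0,1) (1,2) (1,3) (1,1)
  BQ@(4,2): attacks (4,3) (4,4) (4,5) (4,1) (4,0) (5,2) (3,2) (2,2) (1,2) (0,2) (5,3) (5,1) (3,3) (2,4) (1,5) (3,1) (2,0) [ray(-1,0) blocked at (0,2)]
  BB@(5,0): attacks (4,1) (3,2) (2,3) (1,4) (0,5)
Union (24 distinct): (0,1) (0,2) (0,3) (0,5) (1,1) (1,2) (1,3) (1,4) (1,5) (2,0) (2,2) (2,3) (2,4) (3,1) (3,2) (3,3) (4,0) (4,1) (4,3) (4,4) (4,5) (5,1) (5,2) (5,3)

Answer: 24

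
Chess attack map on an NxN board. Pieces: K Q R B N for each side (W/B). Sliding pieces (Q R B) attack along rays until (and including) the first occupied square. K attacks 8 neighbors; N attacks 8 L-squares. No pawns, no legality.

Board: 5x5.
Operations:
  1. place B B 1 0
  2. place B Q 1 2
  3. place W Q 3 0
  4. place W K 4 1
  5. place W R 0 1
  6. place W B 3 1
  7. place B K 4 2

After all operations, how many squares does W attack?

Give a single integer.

Op 1: place BB@(1,0)
Op 2: place BQ@(1,2)
Op 3: place WQ@(3,0)
Op 4: place WK@(4,1)
Op 5: place WR@(0,1)
Op 6: place WB@(3,1)
Op 7: place BK@(4,2)
Per-piece attacks for W:
  WR@(0,1): attacks (0,2) (0,3) (0,4) (0,0) (1,1) (2,1) (3,1) [ray(1,0) blocked at (3,1)]
  WQ@(3,0): attacks (3,1) (4,0) (2,0) (1,0) (4,1) (2,1) (1,2) [ray(0,1) blocked at (3,1); ray(-1,0) blocked at (1,0); ray(1,1) blocked at (4,1); ray(-1,1) blocked at (1,2)]
  WB@(3,1): attacks (4,2) (4,0) (2,2) (1,3) (0,4) (2,0) [ray(1,1) blocked at (4,2)]
  WK@(4,1): attacks (4,2) (4,0) (3,1) (3,2) (3,0)
Union (17 distinct): (0,0) (0,2) (0,3) (0,4) (1,0) (1,1) (1,2) (1,3) (2,0) (2,1) (2,2) (3,0) (3,1) (3,2) (4,0) (4,1) (4,2)

Answer: 17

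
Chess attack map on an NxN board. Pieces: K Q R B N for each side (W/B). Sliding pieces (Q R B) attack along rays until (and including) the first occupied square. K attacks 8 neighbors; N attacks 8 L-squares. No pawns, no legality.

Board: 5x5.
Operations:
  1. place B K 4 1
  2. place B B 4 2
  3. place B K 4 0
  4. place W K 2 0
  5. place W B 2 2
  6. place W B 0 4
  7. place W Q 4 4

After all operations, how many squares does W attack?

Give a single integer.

Answer: 17

Derivation:
Op 1: place BK@(4,1)
Op 2: place BB@(4,2)
Op 3: place BK@(4,0)
Op 4: place WK@(2,0)
Op 5: place WB@(2,2)
Op 6: place WB@(0,4)
Op 7: place WQ@(4,4)
Per-piece attacks for W:
  WB@(0,4): attacks (1,3) (2,2) [ray(1,-1) blocked at (2,2)]
  WK@(2,0): attacks (2,1) (3,0) (1,0) (3,1) (1,1)
  WB@(2,2): attacks (3,3) (4,4) (3,1) (4,0) (1,3) (0,4) (1,1) (0,0) [ray(1,1) blocked at (4,4); ray(1,-1) blocked at (4,0); ray(-1,1) blocked at (0,4)]
  WQ@(4,4): attacks (4,3) (4,2) (3,4) (2,4) (1,4) (0,4) (3,3) (2,2) [ray(0,-1) blocked at (4,2); ray(-1,0) blocked at (0,4); ray(-1,-1) blocked at (2,2)]
Union (17 distinct): (0,0) (0,4) (1,0) (1,1) (1,3) (1,4) (2,1) (2,2) (2,4) (3,0) (3,1) (3,3) (3,4) (4,0) (4,2) (4,3) (4,4)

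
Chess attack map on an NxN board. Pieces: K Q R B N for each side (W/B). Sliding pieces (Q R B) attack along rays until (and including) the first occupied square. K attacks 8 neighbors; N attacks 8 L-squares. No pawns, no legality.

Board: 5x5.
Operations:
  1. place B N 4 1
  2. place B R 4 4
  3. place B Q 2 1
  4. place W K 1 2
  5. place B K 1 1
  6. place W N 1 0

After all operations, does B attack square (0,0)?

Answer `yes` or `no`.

Answer: yes

Derivation:
Op 1: place BN@(4,1)
Op 2: place BR@(4,4)
Op 3: place BQ@(2,1)
Op 4: place WK@(1,2)
Op 5: place BK@(1,1)
Op 6: place WN@(1,0)
Per-piece attacks for B:
  BK@(1,1): attacks (1,2) (1,0) (2,1) (0,1) (2,2) (2,0) (0,2) (0,0)
  BQ@(2,1): attacks (2,2) (2,3) (2,4) (2,0) (3,1) (4,1) (1,1) (3,2) (4,3) (3,0) (1,2) (1,0) [ray(1,0) blocked at (4,1); ray(-1,0) blocked at (1,1); ray(-1,1) blocked at (1,2); ray(-1,-1) blocked at (1,0)]
  BN@(4,1): attacks (3,3) (2,2) (2,0)
  BR@(4,4): attacks (4,3) (4,2) (4,1) (3,4) (2,4) (1,4) (0,4) [ray(0,-1) blocked at (4,1)]
B attacks (0,0): yes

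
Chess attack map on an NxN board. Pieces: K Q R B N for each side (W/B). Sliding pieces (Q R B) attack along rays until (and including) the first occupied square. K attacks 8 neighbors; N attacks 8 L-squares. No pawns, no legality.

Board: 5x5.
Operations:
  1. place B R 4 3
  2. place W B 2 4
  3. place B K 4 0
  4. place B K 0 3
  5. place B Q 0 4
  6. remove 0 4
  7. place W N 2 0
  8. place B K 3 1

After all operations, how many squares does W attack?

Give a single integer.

Op 1: place BR@(4,3)
Op 2: place WB@(2,4)
Op 3: place BK@(4,0)
Op 4: place BK@(0,3)
Op 5: place BQ@(0,4)
Op 6: remove (0,4)
Op 7: place WN@(2,0)
Op 8: place BK@(3,1)
Per-piece attacks for W:
  WN@(2,0): attacks (3,2) (4,1) (1,2) (0,1)
  WB@(2,4): attacks (3,3) (4,2) (1,3) (0,2)
Union (8 distinct): (0,1) (0,2) (1,2) (1,3) (3,2) (3,3) (4,1) (4,2)

Answer: 8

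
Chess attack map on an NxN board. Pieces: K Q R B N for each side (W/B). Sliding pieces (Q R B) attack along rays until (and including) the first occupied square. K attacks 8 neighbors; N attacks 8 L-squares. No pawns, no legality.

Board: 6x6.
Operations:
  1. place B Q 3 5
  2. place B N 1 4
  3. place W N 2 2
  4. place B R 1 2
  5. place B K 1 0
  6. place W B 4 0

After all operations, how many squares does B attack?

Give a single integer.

Answer: 24

Derivation:
Op 1: place BQ@(3,5)
Op 2: place BN@(1,4)
Op 3: place WN@(2,2)
Op 4: place BR@(1,2)
Op 5: place BK@(1,0)
Op 6: place WB@(4,0)
Per-piece attacks for B:
  BK@(1,0): attacks (1,1) (2,0) (0,0) (2,1) (0,1)
  BR@(1,2): attacks (1,3) (1,4) (1,1) (1,0) (2,2) (0,2) [ray(0,1) blocked at (1,4); ray(0,-1) blocked at (1,0); ray(1,0) blocked at (2,2)]
  BN@(1,4): attacks (3,5) (2,2) (3,3) (0,2)
  BQ@(3,5): attacks (3,4) (3,3) (3,2) (3,1) (3,0) (4,5) (5,5) (2,5) (1,5) (0,5) (4,4) (5,3) (2,4) (1,3) (0,2)
Union (24 distinct): (0,0) (0,1) (0,2) (0,5) (1,0) (1,1) (1,3) (1,4) (1,5) (2,0) (2,1) (2,2) (2,4) (2,5) (3,0) (3,1) (3,2) (3,3) (3,4) (3,5) (4,4) (4,5) (5,3) (5,5)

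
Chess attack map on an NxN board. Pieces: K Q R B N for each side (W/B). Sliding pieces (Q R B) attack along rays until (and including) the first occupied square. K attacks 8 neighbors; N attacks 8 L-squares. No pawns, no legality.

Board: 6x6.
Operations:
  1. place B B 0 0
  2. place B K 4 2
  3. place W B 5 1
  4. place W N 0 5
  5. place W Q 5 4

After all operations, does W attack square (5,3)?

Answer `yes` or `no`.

Answer: yes

Derivation:
Op 1: place BB@(0,0)
Op 2: place BK@(4,2)
Op 3: place WB@(5,1)
Op 4: place WN@(0,5)
Op 5: place WQ@(5,4)
Per-piece attacks for W:
  WN@(0,5): attacks (1,3) (2,4)
  WB@(5,1): attacks (4,2) (4,0) [ray(-1,1) blocked at (4,2)]
  WQ@(5,4): attacks (5,5) (5,3) (5,2) (5,1) (4,4) (3,4) (2,4) (1,4) (0,4) (4,5) (4,3) (3,2) (2,1) (1,0) [ray(0,-1) blocked at (5,1)]
W attacks (5,3): yes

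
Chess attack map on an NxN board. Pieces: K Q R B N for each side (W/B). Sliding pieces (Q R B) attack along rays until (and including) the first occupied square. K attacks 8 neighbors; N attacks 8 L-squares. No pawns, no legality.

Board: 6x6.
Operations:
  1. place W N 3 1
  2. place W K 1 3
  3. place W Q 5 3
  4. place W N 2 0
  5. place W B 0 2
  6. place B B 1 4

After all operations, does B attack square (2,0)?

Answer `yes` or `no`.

Answer: no

Derivation:
Op 1: place WN@(3,1)
Op 2: place WK@(1,3)
Op 3: place WQ@(5,3)
Op 4: place WN@(2,0)
Op 5: place WB@(0,2)
Op 6: place BB@(1,4)
Per-piece attacks for B:
  BB@(1,4): attacks (2,5) (2,3) (3,2) (4,1) (5,0) (0,5) (0,3)
B attacks (2,0): no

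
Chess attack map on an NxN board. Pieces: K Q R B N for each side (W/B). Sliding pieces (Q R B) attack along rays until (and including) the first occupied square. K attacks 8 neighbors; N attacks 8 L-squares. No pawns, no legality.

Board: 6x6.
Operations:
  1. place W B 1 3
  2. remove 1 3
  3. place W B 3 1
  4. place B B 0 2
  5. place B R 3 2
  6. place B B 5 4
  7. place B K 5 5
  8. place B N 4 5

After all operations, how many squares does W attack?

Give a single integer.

Op 1: place WB@(1,3)
Op 2: remove (1,3)
Op 3: place WB@(3,1)
Op 4: place BB@(0,2)
Op 5: place BR@(3,2)
Op 6: place BB@(5,4)
Op 7: place BK@(5,5)
Op 8: place BN@(4,5)
Per-piece attacks for W:
  WB@(3,1): attacks (4,2) (5,3) (4,0) (2,2) (1,3) (0,4) (2,0)
Union (7 distinct): (0,4) (1,3) (2,0) (2,2) (4,0) (4,2) (5,3)

Answer: 7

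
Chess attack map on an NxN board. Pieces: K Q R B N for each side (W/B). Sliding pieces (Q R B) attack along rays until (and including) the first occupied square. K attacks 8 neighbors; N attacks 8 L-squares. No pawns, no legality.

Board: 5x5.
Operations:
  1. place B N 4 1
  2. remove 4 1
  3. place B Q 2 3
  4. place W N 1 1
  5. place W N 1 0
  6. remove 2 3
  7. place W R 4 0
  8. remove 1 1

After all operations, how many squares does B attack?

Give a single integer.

Op 1: place BN@(4,1)
Op 2: remove (4,1)
Op 3: place BQ@(2,3)
Op 4: place WN@(1,1)
Op 5: place WN@(1,0)
Op 6: remove (2,3)
Op 7: place WR@(4,0)
Op 8: remove (1,1)
Per-piece attacks for B:
Union (0 distinct): (none)

Answer: 0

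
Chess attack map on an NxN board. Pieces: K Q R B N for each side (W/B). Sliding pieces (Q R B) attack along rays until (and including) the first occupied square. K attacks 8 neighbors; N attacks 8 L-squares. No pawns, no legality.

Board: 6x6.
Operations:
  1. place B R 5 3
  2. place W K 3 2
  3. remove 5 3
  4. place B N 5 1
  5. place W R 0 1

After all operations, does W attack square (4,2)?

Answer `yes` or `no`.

Op 1: place BR@(5,3)
Op 2: place WK@(3,2)
Op 3: remove (5,3)
Op 4: place BN@(5,1)
Op 5: place WR@(0,1)
Per-piece attacks for W:
  WR@(0,1): attacks (0,2) (0,3) (0,4) (0,5) (0,0) (1,1) (2,1) (3,1) (4,1) (5,1) [ray(1,0) blocked at (5,1)]
  WK@(3,2): attacks (3,3) (3,1) (4,2) (2,2) (4,3) (4,1) (2,3) (2,1)
W attacks (4,2): yes

Answer: yes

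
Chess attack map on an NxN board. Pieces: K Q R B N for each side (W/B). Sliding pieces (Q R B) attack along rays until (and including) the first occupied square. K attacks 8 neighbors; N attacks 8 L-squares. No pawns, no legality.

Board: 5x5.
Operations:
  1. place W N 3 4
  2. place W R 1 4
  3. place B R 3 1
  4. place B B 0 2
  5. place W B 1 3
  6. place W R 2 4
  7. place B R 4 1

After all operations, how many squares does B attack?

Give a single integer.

Op 1: place WN@(3,4)
Op 2: place WR@(1,4)
Op 3: place BR@(3,1)
Op 4: place BB@(0,2)
Op 5: place WB@(1,3)
Op 6: place WR@(2,4)
Op 7: place BR@(4,1)
Per-piece attacks for B:
  BB@(0,2): attacks (1,3) (1,1) (2,0) [ray(1,1) blocked at (1,3)]
  BR@(3,1): attacks (3,2) (3,3) (3,4) (3,0) (4,1) (2,1) (1,1) (0,1) [ray(0,1) blocked at (3,4); ray(1,0) blocked at (4,1)]
  BR@(4,1): attacks (4,2) (4,3) (4,4) (4,0) (3,1) [ray(-1,0) blocked at (3,1)]
Union (15 distinct): (0,1) (1,1) (1,3) (2,0) (2,1) (3,0) (3,1) (3,2) (3,3) (3,4) (4,0) (4,1) (4,2) (4,3) (4,4)

Answer: 15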